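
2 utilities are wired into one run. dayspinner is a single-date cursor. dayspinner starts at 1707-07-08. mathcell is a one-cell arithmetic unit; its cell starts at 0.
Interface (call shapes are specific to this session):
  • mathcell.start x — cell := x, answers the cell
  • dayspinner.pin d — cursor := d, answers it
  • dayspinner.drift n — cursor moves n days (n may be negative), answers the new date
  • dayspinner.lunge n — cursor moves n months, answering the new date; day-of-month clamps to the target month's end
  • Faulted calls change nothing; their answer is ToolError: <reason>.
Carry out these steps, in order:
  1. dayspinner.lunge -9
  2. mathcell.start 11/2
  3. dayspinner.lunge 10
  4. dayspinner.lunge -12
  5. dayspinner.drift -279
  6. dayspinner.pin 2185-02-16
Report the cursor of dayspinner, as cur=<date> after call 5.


-> lunge(-9)
<- 1706-10-08
-> start(11/2)
<- 11/2
-> lunge(10)
<- 1707-08-08
-> lunge(-12)
<- 1706-08-08
-> drift(-279)
<- 1705-11-02
-> pin(2185-02-16)
<- 2185-02-16

Answer: cur=1705-11-02


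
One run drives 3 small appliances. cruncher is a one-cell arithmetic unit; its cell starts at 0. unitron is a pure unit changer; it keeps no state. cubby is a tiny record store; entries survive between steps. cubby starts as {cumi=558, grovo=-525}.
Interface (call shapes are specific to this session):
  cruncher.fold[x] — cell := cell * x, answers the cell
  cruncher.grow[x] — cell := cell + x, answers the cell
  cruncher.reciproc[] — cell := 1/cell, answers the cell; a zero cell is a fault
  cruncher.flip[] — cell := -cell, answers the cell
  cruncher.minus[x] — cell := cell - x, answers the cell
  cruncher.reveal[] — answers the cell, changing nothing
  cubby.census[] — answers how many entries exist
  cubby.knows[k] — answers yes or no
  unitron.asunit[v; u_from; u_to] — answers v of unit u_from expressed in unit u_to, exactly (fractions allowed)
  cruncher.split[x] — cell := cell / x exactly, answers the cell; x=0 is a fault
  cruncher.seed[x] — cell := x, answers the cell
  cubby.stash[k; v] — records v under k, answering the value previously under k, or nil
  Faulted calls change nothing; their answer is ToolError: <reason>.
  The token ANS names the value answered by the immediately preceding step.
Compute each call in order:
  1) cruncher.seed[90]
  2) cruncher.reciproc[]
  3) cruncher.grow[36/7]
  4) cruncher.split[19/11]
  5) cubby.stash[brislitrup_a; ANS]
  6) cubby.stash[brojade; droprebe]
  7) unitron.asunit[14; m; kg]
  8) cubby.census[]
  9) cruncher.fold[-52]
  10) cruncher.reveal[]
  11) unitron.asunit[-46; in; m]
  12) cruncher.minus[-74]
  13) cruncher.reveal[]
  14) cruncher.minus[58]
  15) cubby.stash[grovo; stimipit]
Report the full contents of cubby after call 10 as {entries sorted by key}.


Answer: {brislitrup_a=35717/11970, brojade=droprebe, cumi=558, grovo=-525}

Derivation:
Step: cruncher.seed[x='90']
Result: 90
Step: cruncher.reciproc[]
Result: 1/90
Step: cruncher.grow[x='36/7']
Result: 3247/630
Step: cruncher.split[x='19/11']
Result: 35717/11970
Step: cubby.stash[k='brislitrup_a'; v='ANS']
Result: nil
Step: cubby.stash[k='brojade'; v='droprebe']
Result: nil
Step: unitron.asunit[v='14'; u_from='m'; u_to='kg']
Result: ToolError: incompatible units
Step: cubby.census[]
Result: 4
Step: cruncher.fold[x='-52']
Result: -928642/5985
Step: cruncher.reveal[]
Result: -928642/5985
Step: unitron.asunit[v='-46'; u_from='in'; u_to='m']
Result: -2921/2500
Step: cruncher.minus[x='-74']
Result: -485752/5985
Step: cruncher.reveal[]
Result: -485752/5985
Step: cruncher.minus[x='58']
Result: -832882/5985
Step: cubby.stash[k='grovo'; v='stimipit']
Result: -525


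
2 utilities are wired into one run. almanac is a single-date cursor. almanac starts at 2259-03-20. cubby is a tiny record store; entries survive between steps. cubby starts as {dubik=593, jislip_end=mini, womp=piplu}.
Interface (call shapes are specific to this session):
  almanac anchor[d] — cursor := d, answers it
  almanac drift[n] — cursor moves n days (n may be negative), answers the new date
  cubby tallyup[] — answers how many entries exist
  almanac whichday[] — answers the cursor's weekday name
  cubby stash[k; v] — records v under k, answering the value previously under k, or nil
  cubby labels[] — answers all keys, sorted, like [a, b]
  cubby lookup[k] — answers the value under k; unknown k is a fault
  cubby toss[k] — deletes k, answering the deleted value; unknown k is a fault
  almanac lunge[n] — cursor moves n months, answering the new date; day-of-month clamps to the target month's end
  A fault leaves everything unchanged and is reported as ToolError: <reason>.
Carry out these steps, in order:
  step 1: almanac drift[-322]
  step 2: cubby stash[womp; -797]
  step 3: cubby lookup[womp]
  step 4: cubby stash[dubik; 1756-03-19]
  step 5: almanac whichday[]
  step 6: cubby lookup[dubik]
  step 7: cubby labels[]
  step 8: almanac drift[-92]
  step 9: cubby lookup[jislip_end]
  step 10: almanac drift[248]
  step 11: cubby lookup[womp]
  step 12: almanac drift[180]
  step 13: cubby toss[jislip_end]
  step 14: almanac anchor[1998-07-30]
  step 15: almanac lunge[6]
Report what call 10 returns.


Step: almanac drift[n=-322]
Result: 2258-05-02
Step: cubby stash[k=womp; v=-797]
Result: piplu
Step: cubby lookup[k=womp]
Result: -797
Step: cubby stash[k=dubik; v=1756-03-19]
Result: 593
Step: almanac whichday[]
Result: Sunday
Step: cubby lookup[k=dubik]
Result: 1756-03-19
Step: cubby labels[]
Result: [dubik, jislip_end, womp]
Step: almanac drift[n=-92]
Result: 2258-01-30
Step: cubby lookup[k=jislip_end]
Result: mini
Step: almanac drift[n=248]
Result: 2258-10-05
Step: cubby lookup[k=womp]
Result: -797
Step: almanac drift[n=180]
Result: 2259-04-03
Step: cubby toss[k=jislip_end]
Result: mini
Step: almanac anchor[d=1998-07-30]
Result: 1998-07-30
Step: almanac lunge[n=6]
Result: 1999-01-30

Answer: 2258-10-05


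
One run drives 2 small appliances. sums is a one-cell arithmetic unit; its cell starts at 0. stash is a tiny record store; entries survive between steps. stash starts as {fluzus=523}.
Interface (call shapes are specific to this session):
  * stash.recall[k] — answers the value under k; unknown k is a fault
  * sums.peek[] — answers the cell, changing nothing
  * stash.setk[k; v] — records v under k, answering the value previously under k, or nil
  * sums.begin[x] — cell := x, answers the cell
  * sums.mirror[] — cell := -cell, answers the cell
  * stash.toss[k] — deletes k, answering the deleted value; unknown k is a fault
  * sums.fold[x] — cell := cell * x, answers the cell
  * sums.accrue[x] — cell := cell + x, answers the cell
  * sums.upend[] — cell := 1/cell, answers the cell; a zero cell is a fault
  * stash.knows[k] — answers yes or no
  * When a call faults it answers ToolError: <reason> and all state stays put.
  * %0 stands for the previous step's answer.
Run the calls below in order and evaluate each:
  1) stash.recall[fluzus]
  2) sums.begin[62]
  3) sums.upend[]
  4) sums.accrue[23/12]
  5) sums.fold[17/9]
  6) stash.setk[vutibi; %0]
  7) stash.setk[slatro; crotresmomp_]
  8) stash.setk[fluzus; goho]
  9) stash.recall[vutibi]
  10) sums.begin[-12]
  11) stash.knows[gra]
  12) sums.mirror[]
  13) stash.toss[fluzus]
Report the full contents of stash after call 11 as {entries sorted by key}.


→ stash.recall(k='fluzus')
← 523
→ sums.begin(x='62')
← 62
→ sums.upend()
← 1/62
→ sums.accrue(x='23/12')
← 719/372
→ sums.fold(x='17/9')
← 12223/3348
→ stash.setk(k='vutibi', v='%0')
← nil
→ stash.setk(k='slatro', v='crotresmomp_')
← nil
→ stash.setk(k='fluzus', v='goho')
← 523
→ stash.recall(k='vutibi')
← 12223/3348
→ sums.begin(x='-12')
← -12
→ stash.knows(k='gra')
← no
→ sums.mirror()
← 12
→ stash.toss(k='fluzus')
← goho

Answer: {fluzus=goho, slatro=crotresmomp_, vutibi=12223/3348}


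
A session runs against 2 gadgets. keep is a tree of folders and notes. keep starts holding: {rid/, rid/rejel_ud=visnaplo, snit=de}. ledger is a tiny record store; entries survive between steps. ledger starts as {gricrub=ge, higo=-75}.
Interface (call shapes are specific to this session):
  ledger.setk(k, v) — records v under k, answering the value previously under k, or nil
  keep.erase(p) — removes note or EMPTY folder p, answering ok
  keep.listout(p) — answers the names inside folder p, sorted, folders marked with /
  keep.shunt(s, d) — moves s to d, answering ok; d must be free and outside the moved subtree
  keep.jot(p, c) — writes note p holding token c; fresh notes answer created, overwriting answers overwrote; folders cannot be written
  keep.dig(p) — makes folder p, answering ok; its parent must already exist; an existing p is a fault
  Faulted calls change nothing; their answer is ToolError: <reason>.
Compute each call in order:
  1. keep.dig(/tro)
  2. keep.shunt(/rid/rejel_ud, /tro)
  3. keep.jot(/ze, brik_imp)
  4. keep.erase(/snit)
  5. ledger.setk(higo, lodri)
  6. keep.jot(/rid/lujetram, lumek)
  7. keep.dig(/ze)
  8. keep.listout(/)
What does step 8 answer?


> dig /tro
[out] ok
> shunt /rid/rejel_ud /tro
[out] ToolError: exists
> jot /ze brik_imp
[out] created
> erase /snit
[out] ok
> setk higo lodri
[out] -75
> jot /rid/lujetram lumek
[out] created
> dig /ze
[out] ToolError: exists
> listout /
[out] [rid/, tro/, ze]

Answer: [rid/, tro/, ze]


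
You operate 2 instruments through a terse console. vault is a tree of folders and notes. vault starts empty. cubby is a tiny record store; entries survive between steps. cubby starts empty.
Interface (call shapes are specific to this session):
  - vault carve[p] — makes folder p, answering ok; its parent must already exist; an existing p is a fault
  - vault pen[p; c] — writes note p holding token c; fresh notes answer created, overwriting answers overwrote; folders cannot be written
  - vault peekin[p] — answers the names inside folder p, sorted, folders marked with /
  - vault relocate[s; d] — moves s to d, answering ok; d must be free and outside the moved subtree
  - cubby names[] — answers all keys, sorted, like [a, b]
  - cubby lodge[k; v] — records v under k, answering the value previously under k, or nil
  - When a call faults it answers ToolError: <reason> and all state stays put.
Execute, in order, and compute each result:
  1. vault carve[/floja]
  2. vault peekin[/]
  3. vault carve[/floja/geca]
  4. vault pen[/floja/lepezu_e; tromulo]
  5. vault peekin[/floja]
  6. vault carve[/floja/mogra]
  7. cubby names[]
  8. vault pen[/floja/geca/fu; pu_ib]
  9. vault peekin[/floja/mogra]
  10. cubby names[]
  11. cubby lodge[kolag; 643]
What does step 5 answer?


Answer: [geca/, lepezu_e]

Derivation:
Step: vault carve[p→/floja]
Result: ok
Step: vault peekin[p→/]
Result: [floja/]
Step: vault carve[p→/floja/geca]
Result: ok
Step: vault pen[p→/floja/lepezu_e; c→tromulo]
Result: created
Step: vault peekin[p→/floja]
Result: [geca/, lepezu_e]
Step: vault carve[p→/floja/mogra]
Result: ok
Step: cubby names[]
Result: []
Step: vault pen[p→/floja/geca/fu; c→pu_ib]
Result: created
Step: vault peekin[p→/floja/mogra]
Result: []
Step: cubby names[]
Result: []
Step: cubby lodge[k→kolag; v→643]
Result: nil


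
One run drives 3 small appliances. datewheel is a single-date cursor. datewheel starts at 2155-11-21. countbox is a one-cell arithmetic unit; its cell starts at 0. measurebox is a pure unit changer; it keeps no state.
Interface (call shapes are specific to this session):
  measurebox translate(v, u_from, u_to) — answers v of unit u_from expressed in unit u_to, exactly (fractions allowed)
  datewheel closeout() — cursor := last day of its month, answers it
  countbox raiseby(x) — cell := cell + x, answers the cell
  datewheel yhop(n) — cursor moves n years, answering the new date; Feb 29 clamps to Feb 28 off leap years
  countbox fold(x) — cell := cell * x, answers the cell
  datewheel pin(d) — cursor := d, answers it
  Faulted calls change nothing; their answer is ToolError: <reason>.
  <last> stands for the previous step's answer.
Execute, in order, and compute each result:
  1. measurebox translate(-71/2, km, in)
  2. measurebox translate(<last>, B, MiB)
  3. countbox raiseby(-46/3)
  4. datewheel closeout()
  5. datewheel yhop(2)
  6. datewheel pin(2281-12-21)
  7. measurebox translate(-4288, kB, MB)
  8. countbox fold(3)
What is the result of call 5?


[in] measurebox translate v='-71/2' u_from='km' u_to='in'
[out] -177500000/127
[in] measurebox translate v='<last>' u_from='B' u_to='MiB'
[out] -5546875/4161536
[in] countbox raiseby x='-46/3'
[out] -46/3
[in] datewheel closeout
[out] 2155-11-30
[in] datewheel yhop n='2'
[out] 2157-11-30
[in] datewheel pin d='2281-12-21'
[out] 2281-12-21
[in] measurebox translate v='-4288' u_from='kB' u_to='MB'
[out] -536/125
[in] countbox fold x='3'
[out] -46

Answer: 2157-11-30


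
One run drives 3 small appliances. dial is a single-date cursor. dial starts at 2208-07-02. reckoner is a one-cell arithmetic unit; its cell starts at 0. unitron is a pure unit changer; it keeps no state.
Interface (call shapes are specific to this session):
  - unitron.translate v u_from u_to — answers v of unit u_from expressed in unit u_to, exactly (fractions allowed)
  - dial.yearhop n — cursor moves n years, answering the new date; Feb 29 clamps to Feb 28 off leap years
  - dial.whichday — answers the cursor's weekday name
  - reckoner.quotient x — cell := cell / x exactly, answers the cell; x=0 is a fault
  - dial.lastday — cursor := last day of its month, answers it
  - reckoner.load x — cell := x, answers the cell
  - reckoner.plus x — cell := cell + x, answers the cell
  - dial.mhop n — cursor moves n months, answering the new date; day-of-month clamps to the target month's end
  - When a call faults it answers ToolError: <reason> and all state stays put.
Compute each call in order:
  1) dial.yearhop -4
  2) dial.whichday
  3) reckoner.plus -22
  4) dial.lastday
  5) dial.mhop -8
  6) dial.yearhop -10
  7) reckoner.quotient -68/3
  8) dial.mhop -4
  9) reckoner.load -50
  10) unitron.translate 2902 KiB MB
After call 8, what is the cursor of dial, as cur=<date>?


>> dial.yearhop(n=-4)
<< 2204-07-02
>> dial.whichday()
<< Monday
>> reckoner.plus(x=-22)
<< -22
>> dial.lastday()
<< 2204-07-31
>> dial.mhop(n=-8)
<< 2203-11-30
>> dial.yearhop(n=-10)
<< 2193-11-30
>> reckoner.quotient(x=-68/3)
<< 33/34
>> dial.mhop(n=-4)
<< 2193-07-30
>> reckoner.load(x=-50)
<< -50
>> unitron.translate(v=2902, u_from=KiB, u_to=MB)
<< 46432/15625

Answer: cur=2193-07-30


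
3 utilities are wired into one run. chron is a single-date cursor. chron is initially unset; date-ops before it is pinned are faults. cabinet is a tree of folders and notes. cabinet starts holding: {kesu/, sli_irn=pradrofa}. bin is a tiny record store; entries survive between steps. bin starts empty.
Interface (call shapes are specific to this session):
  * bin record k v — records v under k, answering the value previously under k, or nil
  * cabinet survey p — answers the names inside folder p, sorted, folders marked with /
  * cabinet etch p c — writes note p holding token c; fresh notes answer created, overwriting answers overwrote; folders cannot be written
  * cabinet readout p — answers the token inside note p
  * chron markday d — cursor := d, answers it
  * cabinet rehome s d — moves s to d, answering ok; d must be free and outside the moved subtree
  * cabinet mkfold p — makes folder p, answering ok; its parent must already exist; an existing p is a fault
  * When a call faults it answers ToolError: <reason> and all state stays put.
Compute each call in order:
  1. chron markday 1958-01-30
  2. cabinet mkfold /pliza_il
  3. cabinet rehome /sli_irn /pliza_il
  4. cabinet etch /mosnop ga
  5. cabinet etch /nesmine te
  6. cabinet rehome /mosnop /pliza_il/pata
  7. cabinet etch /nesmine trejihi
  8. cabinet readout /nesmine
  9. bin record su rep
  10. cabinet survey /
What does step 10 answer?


Answer: [kesu/, nesmine, pliza_il/, sli_irn]

Derivation:
→ chron markday(d→1958-01-30)
← 1958-01-30
→ cabinet mkfold(p→/pliza_il)
← ok
→ cabinet rehome(s→/sli_irn, d→/pliza_il)
← ToolError: exists
→ cabinet etch(p→/mosnop, c→ga)
← created
→ cabinet etch(p→/nesmine, c→te)
← created
→ cabinet rehome(s→/mosnop, d→/pliza_il/pata)
← ok
→ cabinet etch(p→/nesmine, c→trejihi)
← overwrote
→ cabinet readout(p→/nesmine)
← trejihi
→ bin record(k→su, v→rep)
← nil
→ cabinet survey(p→/)
← [kesu/, nesmine, pliza_il/, sli_irn]


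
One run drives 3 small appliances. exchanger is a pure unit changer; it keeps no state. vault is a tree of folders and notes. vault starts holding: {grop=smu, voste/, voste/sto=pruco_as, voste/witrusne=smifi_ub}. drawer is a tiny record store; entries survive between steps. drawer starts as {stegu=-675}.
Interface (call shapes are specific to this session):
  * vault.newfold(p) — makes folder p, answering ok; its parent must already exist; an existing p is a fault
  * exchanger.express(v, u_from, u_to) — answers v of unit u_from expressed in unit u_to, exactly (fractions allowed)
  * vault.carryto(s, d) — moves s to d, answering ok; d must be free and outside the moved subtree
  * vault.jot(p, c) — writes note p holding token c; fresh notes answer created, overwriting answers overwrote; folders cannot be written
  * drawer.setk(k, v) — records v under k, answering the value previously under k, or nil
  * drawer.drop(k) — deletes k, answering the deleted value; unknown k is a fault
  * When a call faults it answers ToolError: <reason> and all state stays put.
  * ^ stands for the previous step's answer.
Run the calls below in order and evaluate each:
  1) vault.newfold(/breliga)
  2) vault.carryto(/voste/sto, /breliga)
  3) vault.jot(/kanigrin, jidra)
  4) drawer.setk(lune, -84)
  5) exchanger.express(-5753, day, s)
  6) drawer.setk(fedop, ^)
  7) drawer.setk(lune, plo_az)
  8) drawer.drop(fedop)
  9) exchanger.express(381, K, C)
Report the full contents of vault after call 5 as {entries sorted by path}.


Answer: {breliga/, grop=smu, kanigrin=jidra, voste/, voste/sto=pruco_as, voste/witrusne=smifi_ub}

Derivation:
% newfold p='/breliga'
= ok
% carryto s='/voste/sto' d='/breliga'
= ToolError: exists
% jot p='/kanigrin' c='jidra'
= created
% setk k='lune' v='-84'
= nil
% express v='-5753' u_from='day' u_to='s'
= -497059200
% setk k='fedop' v='^'
= nil
% setk k='lune' v='plo_az'
= -84
% drop k='fedop'
= -497059200
% express v='381' u_from='K' u_to='C'
= 2157/20


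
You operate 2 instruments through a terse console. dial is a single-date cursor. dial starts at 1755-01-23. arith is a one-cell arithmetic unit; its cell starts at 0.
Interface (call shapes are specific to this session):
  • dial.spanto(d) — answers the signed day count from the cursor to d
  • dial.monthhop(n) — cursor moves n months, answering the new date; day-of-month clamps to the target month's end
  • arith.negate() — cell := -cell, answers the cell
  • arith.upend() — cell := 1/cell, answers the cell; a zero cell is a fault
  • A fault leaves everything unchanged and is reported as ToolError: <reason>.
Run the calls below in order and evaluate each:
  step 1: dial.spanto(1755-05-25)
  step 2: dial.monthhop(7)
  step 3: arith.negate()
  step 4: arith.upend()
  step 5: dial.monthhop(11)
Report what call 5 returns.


Now I run dial.spanto(d→1755-05-25), yielding 122.
Invoking dial.monthhop(n→7), giving 1755-08-23.
Now I run arith.negate, and get 0.
I run arith.upend, yielding ToolError: reciprocal of zero.
Calling dial.monthhop(n→11), and observe 1756-07-23.

Answer: 1756-07-23


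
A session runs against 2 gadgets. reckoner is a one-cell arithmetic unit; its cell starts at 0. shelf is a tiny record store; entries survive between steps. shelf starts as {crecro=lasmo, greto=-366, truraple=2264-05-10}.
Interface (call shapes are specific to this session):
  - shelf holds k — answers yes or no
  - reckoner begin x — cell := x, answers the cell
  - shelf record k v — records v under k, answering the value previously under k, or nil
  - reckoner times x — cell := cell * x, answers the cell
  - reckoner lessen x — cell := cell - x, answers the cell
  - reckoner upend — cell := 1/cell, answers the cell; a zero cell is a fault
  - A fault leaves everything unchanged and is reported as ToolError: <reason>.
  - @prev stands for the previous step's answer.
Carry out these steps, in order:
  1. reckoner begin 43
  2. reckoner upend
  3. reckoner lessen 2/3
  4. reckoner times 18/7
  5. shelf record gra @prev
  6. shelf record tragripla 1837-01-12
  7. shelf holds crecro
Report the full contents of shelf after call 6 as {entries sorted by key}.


Answer: {crecro=lasmo, gra=-498/301, greto=-366, tragripla=1837-01-12, truraple=2264-05-10}

Derivation:
> reckoner begin x=43
:: 43
> reckoner upend
:: 1/43
> reckoner lessen x=2/3
:: -83/129
> reckoner times x=18/7
:: -498/301
> shelf record k=gra v=@prev
:: nil
> shelf record k=tragripla v=1837-01-12
:: nil
> shelf holds k=crecro
:: yes


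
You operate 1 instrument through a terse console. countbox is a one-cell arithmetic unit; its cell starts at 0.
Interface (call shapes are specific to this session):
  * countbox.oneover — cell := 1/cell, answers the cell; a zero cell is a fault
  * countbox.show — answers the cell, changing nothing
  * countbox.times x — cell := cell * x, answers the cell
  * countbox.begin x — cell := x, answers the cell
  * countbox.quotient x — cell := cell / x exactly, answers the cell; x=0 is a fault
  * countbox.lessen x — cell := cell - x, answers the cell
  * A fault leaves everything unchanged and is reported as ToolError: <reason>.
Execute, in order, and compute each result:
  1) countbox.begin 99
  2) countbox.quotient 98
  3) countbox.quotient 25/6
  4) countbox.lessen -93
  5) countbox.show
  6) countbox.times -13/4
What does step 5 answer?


Act: begin[x: 99]
Obs: 99
Act: quotient[x: 98]
Obs: 99/98
Act: quotient[x: 25/6]
Obs: 297/1225
Act: lessen[x: -93]
Obs: 114222/1225
Act: show[]
Obs: 114222/1225
Act: times[x: -13/4]
Obs: -742443/2450

Answer: 114222/1225


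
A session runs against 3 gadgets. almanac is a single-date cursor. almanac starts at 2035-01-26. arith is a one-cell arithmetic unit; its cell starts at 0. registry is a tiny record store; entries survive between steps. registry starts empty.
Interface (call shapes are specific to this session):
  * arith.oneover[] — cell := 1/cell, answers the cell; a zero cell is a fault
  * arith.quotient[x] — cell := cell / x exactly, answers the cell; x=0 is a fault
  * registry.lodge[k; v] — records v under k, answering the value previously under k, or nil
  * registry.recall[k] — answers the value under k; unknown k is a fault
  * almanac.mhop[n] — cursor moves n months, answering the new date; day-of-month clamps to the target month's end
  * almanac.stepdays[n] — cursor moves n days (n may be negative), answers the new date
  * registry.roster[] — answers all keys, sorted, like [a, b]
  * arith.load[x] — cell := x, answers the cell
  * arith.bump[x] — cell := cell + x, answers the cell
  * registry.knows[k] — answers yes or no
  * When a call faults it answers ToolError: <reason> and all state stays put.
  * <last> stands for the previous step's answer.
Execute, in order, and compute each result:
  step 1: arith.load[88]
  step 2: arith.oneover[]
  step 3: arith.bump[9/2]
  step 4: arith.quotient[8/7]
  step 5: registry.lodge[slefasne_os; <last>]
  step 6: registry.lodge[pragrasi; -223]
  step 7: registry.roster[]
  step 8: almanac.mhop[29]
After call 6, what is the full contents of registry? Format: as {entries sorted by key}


% arith.load(x: 88) => 88
% arith.oneover() => 1/88
% arith.bump(x: 9/2) => 397/88
% arith.quotient(x: 8/7) => 2779/704
% registry.lodge(k: slefasne_os, v: <last>) => nil
% registry.lodge(k: pragrasi, v: -223) => nil
% registry.roster() => [pragrasi, slefasne_os]
% almanac.mhop(n: 29) => 2037-06-26

Answer: {pragrasi=-223, slefasne_os=2779/704}


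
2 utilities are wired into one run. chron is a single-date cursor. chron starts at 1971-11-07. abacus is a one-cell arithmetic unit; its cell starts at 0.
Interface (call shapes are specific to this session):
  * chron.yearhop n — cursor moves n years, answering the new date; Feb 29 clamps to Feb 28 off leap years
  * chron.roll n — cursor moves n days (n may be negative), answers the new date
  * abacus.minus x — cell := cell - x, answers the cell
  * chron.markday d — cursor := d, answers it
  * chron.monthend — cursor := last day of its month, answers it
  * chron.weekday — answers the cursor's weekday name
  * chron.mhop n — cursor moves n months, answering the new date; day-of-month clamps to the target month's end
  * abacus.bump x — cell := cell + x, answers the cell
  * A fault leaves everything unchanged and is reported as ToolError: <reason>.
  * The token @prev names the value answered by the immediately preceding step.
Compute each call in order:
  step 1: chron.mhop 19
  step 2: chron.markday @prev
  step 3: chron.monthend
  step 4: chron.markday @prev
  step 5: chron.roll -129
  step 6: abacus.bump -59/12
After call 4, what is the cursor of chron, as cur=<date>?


Answer: cur=1973-06-30

Derivation:
% chron.mhop n: 19
[out] 1973-06-07
% chron.markday d: @prev
[out] 1973-06-07
% chron.monthend
[out] 1973-06-30
% chron.markday d: @prev
[out] 1973-06-30
% chron.roll n: -129
[out] 1973-02-21
% abacus.bump x: -59/12
[out] -59/12


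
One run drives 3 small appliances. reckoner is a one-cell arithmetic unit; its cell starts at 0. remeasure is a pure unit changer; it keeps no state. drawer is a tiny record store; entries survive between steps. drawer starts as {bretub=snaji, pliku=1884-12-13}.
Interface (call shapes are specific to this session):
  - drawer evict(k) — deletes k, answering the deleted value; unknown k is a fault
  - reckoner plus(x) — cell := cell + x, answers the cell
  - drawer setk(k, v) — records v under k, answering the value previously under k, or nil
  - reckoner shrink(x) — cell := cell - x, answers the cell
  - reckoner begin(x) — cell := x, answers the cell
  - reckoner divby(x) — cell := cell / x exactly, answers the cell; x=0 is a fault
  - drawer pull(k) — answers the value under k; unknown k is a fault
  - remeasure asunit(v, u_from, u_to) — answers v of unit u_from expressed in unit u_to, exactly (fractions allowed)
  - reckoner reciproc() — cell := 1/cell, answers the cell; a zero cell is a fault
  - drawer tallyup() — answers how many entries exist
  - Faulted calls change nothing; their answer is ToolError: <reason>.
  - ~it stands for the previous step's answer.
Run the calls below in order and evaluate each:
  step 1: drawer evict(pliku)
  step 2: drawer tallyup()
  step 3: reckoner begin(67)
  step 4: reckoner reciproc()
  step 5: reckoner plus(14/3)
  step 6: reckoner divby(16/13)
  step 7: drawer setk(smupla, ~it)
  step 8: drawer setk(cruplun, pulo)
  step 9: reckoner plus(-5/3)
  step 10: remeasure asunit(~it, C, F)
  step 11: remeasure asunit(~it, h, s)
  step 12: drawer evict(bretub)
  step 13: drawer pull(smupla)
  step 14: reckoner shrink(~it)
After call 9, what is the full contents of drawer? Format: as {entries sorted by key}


Answer: {bretub=snaji, cruplun=pulo, smupla=12233/3216}

Derivation:
>> drawer evict(k→pliku)
<< 1884-12-13
>> drawer tallyup()
<< 1
>> reckoner begin(x→67)
<< 67
>> reckoner reciproc()
<< 1/67
>> reckoner plus(x→14/3)
<< 941/201
>> reckoner divby(x→16/13)
<< 12233/3216
>> drawer setk(k→smupla, v→~it)
<< nil
>> drawer setk(k→cruplun, v→pulo)
<< nil
>> reckoner plus(x→-5/3)
<< 2291/1072
>> remeasure asunit(v→~it, u_from→C, u_to→F)
<< 192139/5360
>> remeasure asunit(v→~it, u_from→h, u_to→s)
<< 8646255/67
>> drawer evict(k→bretub)
<< snaji
>> drawer pull(k→smupla)
<< 12233/3216
>> reckoner shrink(x→~it)
<< -5/3


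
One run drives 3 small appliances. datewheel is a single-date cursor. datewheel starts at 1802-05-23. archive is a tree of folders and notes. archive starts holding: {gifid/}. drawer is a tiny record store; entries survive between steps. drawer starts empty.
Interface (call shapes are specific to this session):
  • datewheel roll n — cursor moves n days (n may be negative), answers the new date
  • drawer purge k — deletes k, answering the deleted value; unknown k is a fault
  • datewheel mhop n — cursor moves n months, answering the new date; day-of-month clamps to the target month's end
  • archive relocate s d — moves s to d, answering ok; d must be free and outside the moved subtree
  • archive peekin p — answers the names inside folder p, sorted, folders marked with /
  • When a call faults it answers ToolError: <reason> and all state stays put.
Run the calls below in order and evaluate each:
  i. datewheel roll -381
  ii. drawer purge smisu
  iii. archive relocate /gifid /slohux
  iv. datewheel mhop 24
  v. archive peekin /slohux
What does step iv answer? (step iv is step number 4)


Act: datewheel roll[n→-381]
Obs: 1801-05-07
Act: drawer purge[k→smisu]
Obs: ToolError: no such key smisu
Act: archive relocate[s→/gifid; d→/slohux]
Obs: ok
Act: datewheel mhop[n→24]
Obs: 1803-05-07
Act: archive peekin[p→/slohux]
Obs: []

Answer: 1803-05-07


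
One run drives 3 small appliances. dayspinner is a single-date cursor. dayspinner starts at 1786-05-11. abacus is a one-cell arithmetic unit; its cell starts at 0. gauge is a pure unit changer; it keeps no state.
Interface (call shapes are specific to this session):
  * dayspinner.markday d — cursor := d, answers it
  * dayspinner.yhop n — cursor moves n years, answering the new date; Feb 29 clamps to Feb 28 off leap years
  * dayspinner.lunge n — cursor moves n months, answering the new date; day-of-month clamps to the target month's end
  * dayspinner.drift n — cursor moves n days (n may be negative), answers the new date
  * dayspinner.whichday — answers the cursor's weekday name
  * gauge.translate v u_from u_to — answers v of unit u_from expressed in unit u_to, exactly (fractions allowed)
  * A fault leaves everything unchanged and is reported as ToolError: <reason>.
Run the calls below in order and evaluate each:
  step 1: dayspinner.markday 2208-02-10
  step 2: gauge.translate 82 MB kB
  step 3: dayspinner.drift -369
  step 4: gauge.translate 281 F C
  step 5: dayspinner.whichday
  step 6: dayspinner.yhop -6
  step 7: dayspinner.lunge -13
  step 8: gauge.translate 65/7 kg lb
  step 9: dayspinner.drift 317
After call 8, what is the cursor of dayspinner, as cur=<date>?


Answer: cur=2200-01-06

Derivation:
-> markday(d→2208-02-10)
<- 2208-02-10
-> translate(v→82, u_from→MB, u_to→kB)
<- 82000
-> drift(n→-369)
<- 2207-02-06
-> translate(v→281, u_from→F, u_to→C)
<- 415/3
-> whichday()
<- Friday
-> yhop(n→-6)
<- 2201-02-06
-> lunge(n→-13)
<- 2200-01-06
-> translate(v→65/7, u_from→kg, u_to→lb)
<- 6500000000/317514659
-> drift(n→317)
<- 2200-11-19


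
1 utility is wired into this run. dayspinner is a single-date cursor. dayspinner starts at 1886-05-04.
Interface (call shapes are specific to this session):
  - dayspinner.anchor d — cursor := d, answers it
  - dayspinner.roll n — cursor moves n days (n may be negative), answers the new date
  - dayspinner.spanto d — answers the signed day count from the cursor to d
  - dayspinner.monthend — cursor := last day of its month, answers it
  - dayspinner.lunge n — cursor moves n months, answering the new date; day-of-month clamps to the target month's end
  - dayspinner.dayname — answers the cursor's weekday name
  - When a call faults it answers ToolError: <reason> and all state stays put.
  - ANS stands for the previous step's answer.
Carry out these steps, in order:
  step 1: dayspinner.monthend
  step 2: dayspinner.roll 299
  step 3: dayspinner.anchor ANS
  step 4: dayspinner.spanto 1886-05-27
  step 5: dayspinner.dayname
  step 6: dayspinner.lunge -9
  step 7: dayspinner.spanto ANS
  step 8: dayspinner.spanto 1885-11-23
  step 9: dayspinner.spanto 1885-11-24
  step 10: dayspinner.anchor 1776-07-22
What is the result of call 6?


Answer: 1886-06-26

Derivation:
$ monthend
  1886-05-31
$ roll n='299'
  1887-03-26
$ anchor d='ANS'
  1887-03-26
$ spanto d='1886-05-27'
  -303
$ dayname
  Saturday
$ lunge n='-9'
  1886-06-26
$ spanto d='ANS'
  0
$ spanto d='1885-11-23'
  -215
$ spanto d='1885-11-24'
  -214
$ anchor d='1776-07-22'
  1776-07-22


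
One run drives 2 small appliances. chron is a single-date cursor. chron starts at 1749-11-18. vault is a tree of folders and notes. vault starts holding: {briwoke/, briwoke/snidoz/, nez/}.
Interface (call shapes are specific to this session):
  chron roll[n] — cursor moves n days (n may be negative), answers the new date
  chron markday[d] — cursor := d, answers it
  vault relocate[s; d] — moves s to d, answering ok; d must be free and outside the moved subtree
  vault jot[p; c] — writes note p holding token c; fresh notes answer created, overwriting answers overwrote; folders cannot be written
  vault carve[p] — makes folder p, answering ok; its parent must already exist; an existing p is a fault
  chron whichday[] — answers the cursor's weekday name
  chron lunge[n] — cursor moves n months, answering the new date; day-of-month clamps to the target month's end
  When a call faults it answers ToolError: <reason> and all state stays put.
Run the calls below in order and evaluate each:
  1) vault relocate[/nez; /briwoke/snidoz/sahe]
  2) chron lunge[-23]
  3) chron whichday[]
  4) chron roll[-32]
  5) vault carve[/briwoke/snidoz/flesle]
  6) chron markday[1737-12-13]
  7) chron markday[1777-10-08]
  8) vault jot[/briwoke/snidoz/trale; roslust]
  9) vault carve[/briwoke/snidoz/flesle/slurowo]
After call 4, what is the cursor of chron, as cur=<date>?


CALL vault relocate[s='/nez'; d='/briwoke/snidoz/sahe']
RET  ok
CALL chron lunge[n='-23']
RET  1747-12-18
CALL chron whichday[]
RET  Monday
CALL chron roll[n='-32']
RET  1747-11-16
CALL vault carve[p='/briwoke/snidoz/flesle']
RET  ok
CALL chron markday[d='1737-12-13']
RET  1737-12-13
CALL chron markday[d='1777-10-08']
RET  1777-10-08
CALL vault jot[p='/briwoke/snidoz/trale'; c='roslust']
RET  created
CALL vault carve[p='/briwoke/snidoz/flesle/slurowo']
RET  ok

Answer: cur=1747-11-16


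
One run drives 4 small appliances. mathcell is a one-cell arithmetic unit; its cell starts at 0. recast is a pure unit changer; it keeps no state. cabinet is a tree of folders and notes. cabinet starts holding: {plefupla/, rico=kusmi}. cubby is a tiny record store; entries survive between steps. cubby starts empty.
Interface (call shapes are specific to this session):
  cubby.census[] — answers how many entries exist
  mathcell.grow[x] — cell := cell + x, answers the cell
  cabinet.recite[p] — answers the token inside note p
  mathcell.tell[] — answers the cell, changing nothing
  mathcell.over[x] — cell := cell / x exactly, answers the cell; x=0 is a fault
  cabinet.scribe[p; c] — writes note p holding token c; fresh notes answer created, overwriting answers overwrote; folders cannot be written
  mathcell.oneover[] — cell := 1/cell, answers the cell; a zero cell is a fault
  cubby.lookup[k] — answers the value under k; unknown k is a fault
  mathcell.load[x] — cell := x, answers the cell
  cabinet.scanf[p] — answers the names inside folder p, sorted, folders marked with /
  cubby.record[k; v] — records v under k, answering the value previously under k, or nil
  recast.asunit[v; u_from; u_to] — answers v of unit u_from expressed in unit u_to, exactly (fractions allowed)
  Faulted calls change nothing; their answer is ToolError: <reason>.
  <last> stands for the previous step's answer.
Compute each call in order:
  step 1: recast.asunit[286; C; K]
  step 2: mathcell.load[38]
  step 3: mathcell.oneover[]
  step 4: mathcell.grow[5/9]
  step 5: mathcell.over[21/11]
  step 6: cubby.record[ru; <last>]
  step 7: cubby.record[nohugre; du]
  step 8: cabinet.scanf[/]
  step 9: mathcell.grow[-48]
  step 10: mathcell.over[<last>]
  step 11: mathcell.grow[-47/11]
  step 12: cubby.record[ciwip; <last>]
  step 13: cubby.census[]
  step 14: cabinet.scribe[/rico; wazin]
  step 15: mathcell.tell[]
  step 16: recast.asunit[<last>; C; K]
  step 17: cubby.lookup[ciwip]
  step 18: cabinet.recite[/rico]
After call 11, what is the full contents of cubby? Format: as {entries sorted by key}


→ recast.asunit(v=286, u_from=C, u_to=K)
← 11183/20
→ mathcell.load(x=38)
← 38
→ mathcell.oneover()
← 1/38
→ mathcell.grow(x=5/9)
← 199/342
→ mathcell.over(x=21/11)
← 2189/7182
→ cubby.record(k=ru, v=<last>)
← nil
→ cubby.record(k=nohugre, v=du)
← nil
→ cabinet.scanf(p=/)
← [plefupla/, rico]
→ mathcell.grow(x=-48)
← -342547/7182
→ mathcell.over(x=<last>)
← 1
→ mathcell.grow(x=-47/11)
← -36/11
→ cubby.record(k=ciwip, v=<last>)
← nil
→ cubby.census()
← 3
→ cabinet.scribe(p=/rico, c=wazin)
← overwrote
→ mathcell.tell()
← -36/11
→ recast.asunit(v=<last>, u_from=C, u_to=K)
← 59373/220
→ cubby.lookup(k=ciwip)
← -36/11
→ cabinet.recite(p=/rico)
← wazin

Answer: {nohugre=du, ru=2189/7182}


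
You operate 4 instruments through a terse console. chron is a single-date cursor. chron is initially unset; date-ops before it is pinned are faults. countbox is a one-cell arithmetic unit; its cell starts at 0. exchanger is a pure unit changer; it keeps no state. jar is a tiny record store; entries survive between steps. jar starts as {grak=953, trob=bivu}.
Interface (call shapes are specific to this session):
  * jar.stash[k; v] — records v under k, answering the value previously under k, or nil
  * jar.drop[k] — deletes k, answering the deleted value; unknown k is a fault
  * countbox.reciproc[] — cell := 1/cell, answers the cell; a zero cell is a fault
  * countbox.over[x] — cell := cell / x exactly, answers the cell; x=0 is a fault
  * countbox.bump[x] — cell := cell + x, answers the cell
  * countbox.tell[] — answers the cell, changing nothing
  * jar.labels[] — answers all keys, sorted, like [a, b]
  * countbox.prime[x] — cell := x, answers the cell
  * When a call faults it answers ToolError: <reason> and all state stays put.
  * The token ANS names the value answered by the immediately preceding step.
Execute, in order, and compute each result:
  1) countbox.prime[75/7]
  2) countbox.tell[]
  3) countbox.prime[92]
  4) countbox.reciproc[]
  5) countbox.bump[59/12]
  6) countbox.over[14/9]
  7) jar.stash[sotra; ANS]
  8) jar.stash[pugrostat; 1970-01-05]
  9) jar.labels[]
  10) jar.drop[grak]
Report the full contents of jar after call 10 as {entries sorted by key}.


CALL countbox.prime[75/7]
RET  75/7
CALL countbox.tell[]
RET  75/7
CALL countbox.prime[92]
RET  92
CALL countbox.reciproc[]
RET  1/92
CALL countbox.bump[59/12]
RET  340/69
CALL countbox.over[14/9]
RET  510/161
CALL jar.stash[sotra; ANS]
RET  nil
CALL jar.stash[pugrostat; 1970-01-05]
RET  nil
CALL jar.labels[]
RET  [grak, pugrostat, sotra, trob]
CALL jar.drop[grak]
RET  953

Answer: {pugrostat=1970-01-05, sotra=510/161, trob=bivu}


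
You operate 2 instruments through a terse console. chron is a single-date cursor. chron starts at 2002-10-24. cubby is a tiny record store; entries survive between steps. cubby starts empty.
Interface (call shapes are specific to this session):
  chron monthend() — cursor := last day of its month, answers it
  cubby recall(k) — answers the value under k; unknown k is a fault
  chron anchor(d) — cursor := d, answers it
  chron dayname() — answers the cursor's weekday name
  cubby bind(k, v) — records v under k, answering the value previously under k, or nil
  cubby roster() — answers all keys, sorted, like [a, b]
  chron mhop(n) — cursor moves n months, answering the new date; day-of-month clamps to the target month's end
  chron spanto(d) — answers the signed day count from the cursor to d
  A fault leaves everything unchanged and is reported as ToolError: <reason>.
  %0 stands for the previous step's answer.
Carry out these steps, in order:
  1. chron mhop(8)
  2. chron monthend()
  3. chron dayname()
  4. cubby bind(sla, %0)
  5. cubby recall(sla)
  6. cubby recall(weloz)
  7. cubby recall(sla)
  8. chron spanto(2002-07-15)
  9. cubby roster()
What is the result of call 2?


# chron mhop(n→8) == 2003-06-24
# chron monthend() == 2003-06-30
# chron dayname() == Monday
# cubby bind(k→sla, v→%0) == nil
# cubby recall(k→sla) == Monday
# cubby recall(k→weloz) == ToolError: no such key weloz
# cubby recall(k→sla) == Monday
# chron spanto(d→2002-07-15) == -350
# cubby roster() == [sla]

Answer: 2003-06-30
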